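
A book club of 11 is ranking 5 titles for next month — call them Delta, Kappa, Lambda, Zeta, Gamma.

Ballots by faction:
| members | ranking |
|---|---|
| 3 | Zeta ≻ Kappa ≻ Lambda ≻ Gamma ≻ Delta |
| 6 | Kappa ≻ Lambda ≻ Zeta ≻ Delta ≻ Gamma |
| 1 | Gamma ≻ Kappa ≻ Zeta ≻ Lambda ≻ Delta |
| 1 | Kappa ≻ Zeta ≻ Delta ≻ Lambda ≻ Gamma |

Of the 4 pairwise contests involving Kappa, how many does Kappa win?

Kappa against each rival (11 members):
Kappa vs Delta: Kappa, 11–0.
Kappa vs Lambda: 3+6+1+1 = 11 for Kappa, 0 for Lambda — Kappa by 11–0.
Kappa vs Zeta: Kappa is ranked higher on 6+1+1 = 8 ballots, Zeta on 3. Kappa wins 8–3.
Kappa vs Gamma: Kappa, 10–1.
Kappa beats Delta, Lambda, Zeta, Gamma — 4 pairwise wins.

4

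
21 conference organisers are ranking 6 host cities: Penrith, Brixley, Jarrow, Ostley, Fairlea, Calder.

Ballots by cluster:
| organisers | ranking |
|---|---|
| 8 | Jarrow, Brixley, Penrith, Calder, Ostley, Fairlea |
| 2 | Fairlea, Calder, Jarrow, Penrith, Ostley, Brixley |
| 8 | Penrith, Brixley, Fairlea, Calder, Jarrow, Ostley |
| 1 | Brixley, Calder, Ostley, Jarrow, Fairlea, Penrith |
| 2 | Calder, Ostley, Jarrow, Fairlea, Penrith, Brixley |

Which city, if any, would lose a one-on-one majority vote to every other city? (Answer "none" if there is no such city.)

Head-to-head results (21 organisers):
Penrith vs Brixley: Penrith preferred on 2+8+2 = 12 ballots; Penrith wins 12–9.
Penrith vs Jarrow: Penrith is ranked higher on 8 ballots, Jarrow on 13. Jarrow wins 13–8.
Penrith vs Ostley: Penrith wins 18–3.
Penrith–Fairlea: Penrith 16–5.
Penrith vs Calder: 8+8 = 16 for Penrith, 5 for Calder — Penrith by 16–5.
Brixley vs Jarrow: Jarrow wins 12–9.
Brixley vs Ostley: Brixley, 17–4.
Brixley vs Fairlea: Brixley wins 17–4.
Brixley–Calder: Brixley 17–4.
Jarrow vs Ostley: Jarrow preferred on 8+2+8 = 18 ballots; Jarrow wins 18–3.
Jarrow vs Fairlea: Jarrow, 11–10.
Jarrow vs Calder: Calder, 13–8.
Ostley vs Fairlea: Ostley is ranked higher on 8+1+2 = 11 ballots, Fairlea on 10. Ostley wins 11–10.
Ostley vs Calder: Calder wins 21–0.
Fairlea vs Calder: Fairlea preferred on 2+8 = 10 ballots; Calder wins 11–10.
Only Fairlea has no wins; Fairlea is the Condorcet loser.

Fairlea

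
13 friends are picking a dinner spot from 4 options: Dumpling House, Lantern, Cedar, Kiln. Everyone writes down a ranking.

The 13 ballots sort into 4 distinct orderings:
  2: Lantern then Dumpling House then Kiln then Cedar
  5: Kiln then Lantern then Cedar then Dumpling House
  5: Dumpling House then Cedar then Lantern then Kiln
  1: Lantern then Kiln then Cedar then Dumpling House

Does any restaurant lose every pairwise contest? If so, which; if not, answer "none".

Head-to-head results (13 friends):
Dumpling House vs Lantern: 5 to 8, Lantern.
Dumpling House vs Cedar: Dumpling House preferred on 2+5 = 7 ballots; Dumpling House wins 7–6.
Dumpling House vs Kiln: 7 to 6, Dumpling House.
Lantern vs Cedar: Lantern preferred on 2+5+1 = 8 ballots; Lantern wins 8–5.
Lantern–Kiln: Lantern 8–5.
Cedar vs Kiln: 5 for Cedar, 8 for Kiln — Kiln by 8–5.
Cedar loses to every other restaurant — it is the Condorcet loser.

Cedar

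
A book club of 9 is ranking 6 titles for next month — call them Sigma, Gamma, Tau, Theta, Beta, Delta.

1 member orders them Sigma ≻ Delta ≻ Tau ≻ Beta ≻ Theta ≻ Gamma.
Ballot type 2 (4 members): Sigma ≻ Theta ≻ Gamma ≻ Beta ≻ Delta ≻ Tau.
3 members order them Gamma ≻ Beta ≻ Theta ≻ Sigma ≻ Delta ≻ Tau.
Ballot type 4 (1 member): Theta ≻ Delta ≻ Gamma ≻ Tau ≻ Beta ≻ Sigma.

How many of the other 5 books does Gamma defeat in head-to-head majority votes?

3

Gamma against each rival (9 members):
Gamma–Sigma: Sigma 5–4.
Gamma–Tau: Gamma 8–1.
Gamma vs Theta: Gamma is ranked higher on 3 ballots, Theta on 6. Theta wins 6–3.
Gamma vs Beta: 4+3+1 = 8 for Gamma, 1 for Beta — Gamma by 8–1.
Gamma vs Delta: 7 to 2, Gamma.
Gamma beats Tau, Beta, Delta; loses to Sigma, Theta — 3 pairwise wins.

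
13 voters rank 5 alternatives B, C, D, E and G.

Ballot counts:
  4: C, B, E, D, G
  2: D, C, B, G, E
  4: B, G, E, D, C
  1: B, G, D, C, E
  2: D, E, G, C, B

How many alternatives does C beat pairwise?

C against each rival (13 voters):
C–B: C 8–5.
C–D: D 9–4.
C vs E: 7 to 6, C.
C vs G: 6 to 7, G.
C beats B, E; loses to D, G — 2 pairwise wins.

2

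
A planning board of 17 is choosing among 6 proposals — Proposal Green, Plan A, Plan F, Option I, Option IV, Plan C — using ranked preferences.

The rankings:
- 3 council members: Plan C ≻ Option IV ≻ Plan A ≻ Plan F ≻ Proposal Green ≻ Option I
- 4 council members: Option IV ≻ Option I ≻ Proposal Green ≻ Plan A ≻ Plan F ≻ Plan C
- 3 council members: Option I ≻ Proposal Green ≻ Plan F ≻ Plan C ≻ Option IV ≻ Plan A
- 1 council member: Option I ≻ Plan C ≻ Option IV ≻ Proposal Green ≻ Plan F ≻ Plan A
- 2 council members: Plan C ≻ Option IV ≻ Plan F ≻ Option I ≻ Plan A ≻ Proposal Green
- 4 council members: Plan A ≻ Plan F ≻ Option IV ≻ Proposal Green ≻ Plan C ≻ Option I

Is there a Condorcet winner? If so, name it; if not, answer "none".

none

Head-to-head results (17 council members):
Proposal Green vs Plan A: Proposal Green is ranked higher on 4+3+1 = 8 ballots, Plan A on 9. Plan A wins 9–8.
Proposal Green vs Plan F: 8 to 9, Plan F.
Proposal Green vs Option I: Proposal Green preferred on 3+4 = 7 ballots; Option I wins 10–7.
Proposal Green vs Option IV: Proposal Green is ranked higher on 3 ballots, Option IV on 14. Option IV wins 14–3.
Proposal Green vs Plan C: 11 to 6, Proposal Green.
Plan A vs Plan F: 3+4+4 = 11 for Plan A, 6 for Plan F — Plan A by 11–6.
Plan A vs Option I: Plan A is ranked higher on 3+4 = 7 ballots, Option I on 10. Option I wins 10–7.
Plan A vs Option IV: 4 for Plan A, 13 for Option IV — Option IV by 13–4.
Plan A vs Plan C: Plan A is ranked higher on 4+4 = 8 ballots, Plan C on 9. Plan C wins 9–8.
Plan F vs Option I: 3+2+4 = 9 for Plan F, 8 for Option I — Plan F by 9–8.
Plan F vs Option IV: 7 to 10, Option IV.
Plan F vs Plan C: 11 to 6, Plan F.
Option I vs Option IV: Option I preferred on 3+1 = 4 ballots; Option IV wins 13–4.
Option I vs Plan C: 4+3+1 = 8 for Option I, 9 for Plan C — Plan C by 9–8.
Option IV vs Plan C: 4+4 = 8 for Option IV, 9 for Plan C — Plan C by 9–8.
No option is unbeaten: Proposal Green loses to Plan A; Plan A loses to Option I; Plan F loses to Plan A; Option I loses to Plan F; Option IV loses to Plan C; Plan C loses to Proposal Green. In particular Proposal Green > Plan C > Plan A > Proposal Green is a majority cycle — no Condorcet winner exists.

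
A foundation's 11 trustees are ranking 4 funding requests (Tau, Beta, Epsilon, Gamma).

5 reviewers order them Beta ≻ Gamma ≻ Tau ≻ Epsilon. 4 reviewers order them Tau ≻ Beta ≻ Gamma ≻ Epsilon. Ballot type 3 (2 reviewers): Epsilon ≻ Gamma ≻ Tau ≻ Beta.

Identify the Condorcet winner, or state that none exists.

none

Check each pair by majority over 11 ballots:
Tau vs Beta: Tau wins 6–5.
Tau vs Epsilon: 9 to 2, Tau.
Tau vs Gamma: Gamma wins 7–4.
Beta vs Epsilon: Beta, 9–2.
Beta vs Gamma: 5+4 = 9 for Beta, 2 for Gamma — Beta by 9–2.
Epsilon vs Gamma: 2 for Epsilon, 9 for Gamma — Gamma by 9–2.
Every project loses at least once (Tau loses to Gamma; Beta loses to Tau; Epsilon loses to Tau; Gamma loses to Beta). The majority relation contains the cycle Tau beats Beta beats Gamma beats Tau, so there is no Condorcet winner.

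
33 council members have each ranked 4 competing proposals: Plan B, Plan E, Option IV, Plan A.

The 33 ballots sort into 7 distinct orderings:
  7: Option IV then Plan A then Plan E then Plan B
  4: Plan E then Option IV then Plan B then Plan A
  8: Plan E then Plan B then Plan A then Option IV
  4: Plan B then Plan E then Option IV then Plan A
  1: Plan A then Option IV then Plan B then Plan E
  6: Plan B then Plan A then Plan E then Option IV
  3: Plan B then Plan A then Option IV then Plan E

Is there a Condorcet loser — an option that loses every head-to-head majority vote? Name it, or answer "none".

Option IV

Pairwise majorities:
Plan B vs Plan E: 4+1+6+3 = 14 for Plan B, 19 for Plan E — Plan E by 19–14.
Plan B vs Option IV: Plan B wins 21–12.
Plan B vs Plan A: Plan B wins 25–8.
Plan E vs Option IV: Plan E preferred on 4+8+4+6 = 22 ballots; Plan E wins 22–11.
Plan E vs Plan A: Plan A wins 17–16.
Option IV vs Plan A: Option IV is ranked higher on 7+4+4 = 15 ballots, Plan A on 18. Plan A wins 18–15.
Option IV is beaten in every head-to-head and is the Condorcet loser.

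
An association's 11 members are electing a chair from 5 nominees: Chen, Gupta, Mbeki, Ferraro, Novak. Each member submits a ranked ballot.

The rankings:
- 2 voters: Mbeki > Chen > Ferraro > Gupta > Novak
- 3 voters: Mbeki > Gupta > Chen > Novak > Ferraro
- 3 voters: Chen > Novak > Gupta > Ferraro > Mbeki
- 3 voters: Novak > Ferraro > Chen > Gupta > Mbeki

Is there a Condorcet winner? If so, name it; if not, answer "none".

Chen

Head-to-head results (11 voters):
Chen vs Gupta: 8 to 3, Chen.
Chen vs Mbeki: 6 to 5, Chen.
Chen vs Ferraro: 2+3+3 = 8 for Chen, 3 for Ferraro — Chen by 8–3.
Chen vs Novak: 8 to 3, Chen.
Gupta vs Mbeki: Gupta preferred on 3+3 = 6 ballots; Gupta wins 6–5.
Gupta vs Ferraro: Gupta is ranked higher on 3+3 = 6 ballots, Ferraro on 5. Gupta wins 6–5.
Gupta vs Novak: 2+3 = 5 for Gupta, 6 for Novak — Novak by 6–5.
Mbeki vs Ferraro: Mbeki preferred on 2+3 = 5 ballots; Ferraro wins 6–5.
Mbeki vs Novak: 5 to 6, Novak.
Ferraro vs Novak: 2 to 9, Novak.
Chen defeats every rival head-to-head and is the Condorcet winner.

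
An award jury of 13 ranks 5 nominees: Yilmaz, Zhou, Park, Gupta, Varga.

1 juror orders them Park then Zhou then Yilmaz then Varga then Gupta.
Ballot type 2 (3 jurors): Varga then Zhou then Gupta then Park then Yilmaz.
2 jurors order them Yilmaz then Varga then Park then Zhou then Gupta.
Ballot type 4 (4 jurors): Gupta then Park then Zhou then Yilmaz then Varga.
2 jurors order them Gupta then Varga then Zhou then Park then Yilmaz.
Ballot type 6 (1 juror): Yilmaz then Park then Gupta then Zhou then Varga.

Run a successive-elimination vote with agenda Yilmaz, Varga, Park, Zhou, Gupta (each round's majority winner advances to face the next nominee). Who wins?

Gupta

Round 1: Yilmaz vs Varga — 8–5, Yilmaz advances.
Round 2: Yilmaz vs Park — 3–10, Park advances.
Round 3: Park vs Zhou — 8–5, Park advances.
Round 4: Park vs Gupta — 4–9, Gupta advances.
Gupta survives the agenda.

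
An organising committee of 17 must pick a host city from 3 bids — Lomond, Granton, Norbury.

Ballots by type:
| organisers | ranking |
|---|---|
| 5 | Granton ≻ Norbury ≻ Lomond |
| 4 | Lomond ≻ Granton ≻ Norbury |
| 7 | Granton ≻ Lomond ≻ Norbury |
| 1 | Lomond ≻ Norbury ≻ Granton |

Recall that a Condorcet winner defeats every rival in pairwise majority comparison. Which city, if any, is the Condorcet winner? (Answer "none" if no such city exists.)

Head-to-head results (17 organisers):
Lomond vs Granton: Lomond is ranked higher on 4+1 = 5 ballots, Granton on 12. Granton wins 12–5.
Lomond vs Norbury: 12 to 5, Lomond.
Granton vs Norbury: 5+4+7 = 16 for Granton, 1 for Norbury — Granton by 16–1.
Granton wins every pairwise contest, so Granton is the Condorcet winner.

Granton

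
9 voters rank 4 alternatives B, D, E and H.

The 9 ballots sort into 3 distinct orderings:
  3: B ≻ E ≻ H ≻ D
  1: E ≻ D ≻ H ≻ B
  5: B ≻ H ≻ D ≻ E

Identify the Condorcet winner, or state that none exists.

B

Head-to-head results (9 voters):
B vs D: 8 to 1, B.
B vs E: B is ranked higher on 3+5 = 8 ballots, E on 1. B wins 8–1.
B vs H: 8 to 1, B.
D–E: D 5–4.
D vs H: 1 for D, 8 for H — H by 8–1.
E vs H: E is ranked higher on 3+1 = 4 ballots, H on 5. H wins 5–4.
Only B has no losses; B is the Condorcet winner.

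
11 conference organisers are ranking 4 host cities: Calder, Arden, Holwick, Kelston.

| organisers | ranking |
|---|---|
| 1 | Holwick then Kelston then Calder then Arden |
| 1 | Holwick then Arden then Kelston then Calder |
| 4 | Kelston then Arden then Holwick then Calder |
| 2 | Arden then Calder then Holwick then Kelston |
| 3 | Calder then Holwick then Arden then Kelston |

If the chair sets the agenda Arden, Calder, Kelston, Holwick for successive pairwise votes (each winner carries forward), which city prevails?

Arden

Round 1: Arden vs Calder — 7–4, Arden advances.
Round 2: Arden vs Kelston — 6–5, Arden advances.
Round 3: Arden vs Holwick — 6–5, Arden advances.
The agenda winner is Arden.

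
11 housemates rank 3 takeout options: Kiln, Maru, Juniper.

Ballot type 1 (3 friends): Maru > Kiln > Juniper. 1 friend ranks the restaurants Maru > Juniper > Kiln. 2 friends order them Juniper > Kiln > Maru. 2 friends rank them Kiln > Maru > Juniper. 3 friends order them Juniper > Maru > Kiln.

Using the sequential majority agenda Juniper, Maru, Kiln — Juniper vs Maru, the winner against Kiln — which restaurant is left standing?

Round 1: Juniper vs Maru — 5–6, Maru advances.
Round 2: Maru vs Kiln — 7–4, Maru advances.
The agenda winner is Maru.

Maru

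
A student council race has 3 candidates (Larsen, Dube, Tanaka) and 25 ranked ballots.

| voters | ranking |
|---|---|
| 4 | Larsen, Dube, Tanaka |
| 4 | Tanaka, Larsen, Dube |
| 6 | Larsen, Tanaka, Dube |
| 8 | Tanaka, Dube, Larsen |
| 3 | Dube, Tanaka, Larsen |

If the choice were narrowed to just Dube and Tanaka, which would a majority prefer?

Ballots ranking Dube above Tanaka: 4 + 3 = 7.
Ballots ranking Tanaka above Dube: 25 − 7 = 18.
Tanaka wins the head-to-head 18–7.

Tanaka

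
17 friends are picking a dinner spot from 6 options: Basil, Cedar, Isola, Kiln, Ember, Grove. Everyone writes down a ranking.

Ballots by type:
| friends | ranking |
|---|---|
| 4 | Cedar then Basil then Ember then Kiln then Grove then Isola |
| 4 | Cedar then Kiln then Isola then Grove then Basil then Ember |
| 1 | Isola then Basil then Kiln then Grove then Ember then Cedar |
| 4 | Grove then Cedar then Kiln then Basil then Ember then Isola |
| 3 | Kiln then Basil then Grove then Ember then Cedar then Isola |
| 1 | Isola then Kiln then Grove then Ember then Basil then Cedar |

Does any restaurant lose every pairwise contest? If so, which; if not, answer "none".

Head-to-head results (17 friends):
Basil vs Cedar: Cedar wins 12–5.
Basil vs Isola: 11 to 6, Basil.
Basil vs Kiln: Basil is ranked higher on 4+1 = 5 ballots, Kiln on 12. Kiln wins 12–5.
Basil–Ember: Basil 16–1.
Basil vs Grove: 8 to 9, Grove.
Cedar vs Isola: Cedar, 15–2.
Cedar vs Kiln: 4+4+4 = 12 for Cedar, 5 for Kiln — Cedar by 12–5.
Cedar vs Ember: 12 to 5, Cedar.
Cedar vs Grove: Cedar is ranked higher on 4+4 = 8 ballots, Grove on 9. Grove wins 9–8.
Isola vs Kiln: Kiln, 15–2.
Isola vs Ember: 4+1+1 = 6 for Isola, 11 for Ember — Ember by 11–6.
Isola vs Grove: Isola is ranked higher on 4+1+1 = 6 ballots, Grove on 11. Grove wins 11–6.
Kiln vs Ember: 13 to 4, Kiln.
Kiln vs Grove: 13 to 4, Kiln.
Ember vs Grove: Ember is ranked higher on 4 ballots, Grove on 13. Grove wins 13–4.
Only Isola has no wins; Isola is the Condorcet loser.

Isola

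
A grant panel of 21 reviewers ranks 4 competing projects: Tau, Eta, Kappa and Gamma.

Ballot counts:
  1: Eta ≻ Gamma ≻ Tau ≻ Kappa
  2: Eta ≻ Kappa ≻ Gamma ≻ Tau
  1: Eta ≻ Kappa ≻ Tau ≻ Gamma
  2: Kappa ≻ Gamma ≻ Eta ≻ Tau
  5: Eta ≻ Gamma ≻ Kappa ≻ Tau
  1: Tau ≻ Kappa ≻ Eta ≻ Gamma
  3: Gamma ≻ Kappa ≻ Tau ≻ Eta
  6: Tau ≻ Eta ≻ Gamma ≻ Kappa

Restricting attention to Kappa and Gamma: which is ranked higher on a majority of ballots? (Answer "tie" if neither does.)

Gamma

Ballots ranking Kappa above Gamma: 2 + 1 + 2 + 1 = 6.
Ballots ranking Gamma above Kappa: 21 − 6 = 15.
Gamma wins the head-to-head 15–6.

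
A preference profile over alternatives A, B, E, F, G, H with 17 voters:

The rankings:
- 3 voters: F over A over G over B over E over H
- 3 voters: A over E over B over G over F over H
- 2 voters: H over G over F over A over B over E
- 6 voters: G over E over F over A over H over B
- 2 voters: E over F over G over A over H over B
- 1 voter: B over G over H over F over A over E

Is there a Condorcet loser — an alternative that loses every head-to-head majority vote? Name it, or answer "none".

Pairwise majorities:
A vs B: A is ranked higher on 3+3+2+6+2 = 16 ballots, B on 1. A wins 16–1.
A vs E: A wins 9–8.
A vs F: 3 to 14, F.
A vs G: A preferred on 3+3 = 6 ballots; G wins 11–6.
A vs H: A preferred on 3+3+6+2 = 14 ballots; A wins 14–3.
B vs E: E wins 11–6.
B vs F: B is ranked higher on 3+1 = 4 ballots, F on 13. F wins 13–4.
B vs G: 3+1 = 4 for B, 13 for G — G by 13–4.
B vs H: 3+3+1 = 7 for B, 10 for H — H by 10–7.
E vs F: E preferred on 3+6+2 = 11 ballots; E wins 11–6.
E vs G: 5 to 12, G.
E–H: E 14–3.
F vs G: 3+2 = 5 for F, 12 for G — G by 12–5.
F vs H: F is ranked higher on 3+3+6+2 = 14 ballots, H on 3. F wins 14–3.
G–H: G 15–2.
B loses to every other alternative — it is the Condorcet loser.

B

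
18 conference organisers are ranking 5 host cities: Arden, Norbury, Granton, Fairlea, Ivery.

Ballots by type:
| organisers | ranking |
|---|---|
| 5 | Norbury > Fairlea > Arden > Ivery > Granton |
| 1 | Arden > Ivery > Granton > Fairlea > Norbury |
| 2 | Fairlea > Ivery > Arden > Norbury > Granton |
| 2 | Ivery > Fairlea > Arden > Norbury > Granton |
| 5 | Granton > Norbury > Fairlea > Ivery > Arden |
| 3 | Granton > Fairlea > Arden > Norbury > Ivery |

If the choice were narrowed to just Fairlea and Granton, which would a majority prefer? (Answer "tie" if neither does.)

Ballots ranking Fairlea above Granton: 5 + 2 + 2 = 9.
Ballots ranking Granton above Fairlea: 18 − 9 = 9.
9–9: the pair ties.

tie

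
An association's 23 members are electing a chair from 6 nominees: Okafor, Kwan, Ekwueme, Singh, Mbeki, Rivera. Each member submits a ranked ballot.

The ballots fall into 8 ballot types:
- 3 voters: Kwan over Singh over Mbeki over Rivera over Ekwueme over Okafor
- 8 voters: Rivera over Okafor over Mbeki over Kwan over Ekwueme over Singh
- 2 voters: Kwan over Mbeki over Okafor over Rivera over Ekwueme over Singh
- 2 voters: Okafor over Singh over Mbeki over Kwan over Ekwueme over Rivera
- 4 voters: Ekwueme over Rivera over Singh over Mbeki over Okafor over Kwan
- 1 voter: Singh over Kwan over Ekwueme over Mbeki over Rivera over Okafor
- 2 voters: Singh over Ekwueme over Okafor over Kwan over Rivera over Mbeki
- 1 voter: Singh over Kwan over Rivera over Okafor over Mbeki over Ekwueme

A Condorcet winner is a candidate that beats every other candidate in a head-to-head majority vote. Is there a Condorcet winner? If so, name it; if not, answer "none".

Head-to-head results (23 voters):
Okafor vs Kwan: 16 to 7, Okafor.
Okafor vs Ekwueme: Okafor preferred on 8+2+2+1 = 13 ballots; Okafor wins 13–10.
Okafor vs Singh: 12 to 11, Okafor.
Okafor vs Mbeki: Okafor is ranked higher on 8+2+2+1 = 13 ballots, Mbeki on 10. Okafor wins 13–10.
Okafor vs Rivera: 6 to 17, Rivera.
Kwan vs Ekwueme: Kwan preferred on 3+8+2+2+1+1 = 17 ballots; Kwan wins 17–6.
Kwan vs Singh: Kwan preferred on 3+8+2 = 13 ballots; Kwan wins 13–10.
Kwan vs Mbeki: Kwan is ranked higher on 3+2+1+2+1 = 9 ballots, Mbeki on 14. Mbeki wins 14–9.
Kwan vs Rivera: 3+2+2+1+2+1 = 11 for Kwan, 12 for Rivera — Rivera by 12–11.
Ekwueme vs Singh: 8+2+4 = 14 for Ekwueme, 9 for Singh — Ekwueme by 14–9.
Ekwueme vs Mbeki: Ekwueme preferred on 4+1+2 = 7 ballots; Mbeki wins 16–7.
Ekwueme vs Rivera: 2+4+1+2 = 9 for Ekwueme, 14 for Rivera — Rivera by 14–9.
Singh vs Mbeki: Singh is ranked higher on 3+2+4+1+2+1 = 13 ballots, Mbeki on 10. Singh wins 13–10.
Singh vs Rivera: Singh is ranked higher on 3+2+1+2+1 = 9 ballots, Rivera on 14. Rivera wins 14–9.
Mbeki vs Rivera: Mbeki is ranked higher on 3+2+2+1 = 8 ballots, Rivera on 15. Rivera wins 15–8.
Only Rivera has no losses; Rivera is the Condorcet winner.

Rivera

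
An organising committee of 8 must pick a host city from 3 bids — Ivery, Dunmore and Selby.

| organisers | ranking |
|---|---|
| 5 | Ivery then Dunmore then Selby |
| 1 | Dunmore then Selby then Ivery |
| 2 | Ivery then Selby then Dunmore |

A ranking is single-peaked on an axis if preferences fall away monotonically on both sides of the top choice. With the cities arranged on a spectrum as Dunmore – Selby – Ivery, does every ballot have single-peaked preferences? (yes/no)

Axis positions: Dunmore=1, Selby=2, Ivery=3.
Ballot type 1: ranking walks positions 3-1-2; Dunmore is ranked above Selby even though Selby lies between Dunmore and the peak Ivery on the axis — preferences dip and rise again. Not single-peaked.
Ballot type 2 (peak Dunmore at position 1): ranking walks positions 1-2-3, expanding outward from the peak — single-peaked.
Ballot type 3 (peak Ivery at position 3): ranking walks positions 3-2-1, expanding outward from the peak — single-peaked.
Ballot type 1 violates single-peakedness, so the profile is not single-peaked on this axis.

no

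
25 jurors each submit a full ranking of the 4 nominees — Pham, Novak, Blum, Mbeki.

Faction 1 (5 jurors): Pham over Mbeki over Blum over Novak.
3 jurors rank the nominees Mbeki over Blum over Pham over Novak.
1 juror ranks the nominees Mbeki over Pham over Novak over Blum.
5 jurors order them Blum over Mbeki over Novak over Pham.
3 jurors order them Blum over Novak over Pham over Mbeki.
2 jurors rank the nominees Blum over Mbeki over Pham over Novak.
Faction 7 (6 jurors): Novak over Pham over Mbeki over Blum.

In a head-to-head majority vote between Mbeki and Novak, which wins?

Ballots ranking Mbeki above Novak: 5 + 3 + 1 + 5 + 2 = 16.
Ballots ranking Novak above Mbeki: 25 − 16 = 9.
Mbeki wins the head-to-head 16–9.

Mbeki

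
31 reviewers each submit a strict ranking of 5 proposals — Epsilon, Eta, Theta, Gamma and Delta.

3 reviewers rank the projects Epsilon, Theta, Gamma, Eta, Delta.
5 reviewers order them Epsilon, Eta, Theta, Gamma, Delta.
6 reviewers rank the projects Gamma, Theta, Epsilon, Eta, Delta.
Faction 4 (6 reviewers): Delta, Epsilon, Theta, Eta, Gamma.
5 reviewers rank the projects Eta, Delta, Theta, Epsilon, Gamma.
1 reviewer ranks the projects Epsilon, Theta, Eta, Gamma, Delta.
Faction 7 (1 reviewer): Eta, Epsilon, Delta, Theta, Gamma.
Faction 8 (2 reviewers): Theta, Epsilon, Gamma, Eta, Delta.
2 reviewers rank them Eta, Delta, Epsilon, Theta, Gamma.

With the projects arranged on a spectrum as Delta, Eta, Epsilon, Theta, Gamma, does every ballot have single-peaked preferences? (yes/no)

Axis positions: Delta=1, Eta=2, Epsilon=3, Theta=4, Gamma=5.
Faction 1 (peak Epsilon at position 3): ranking walks positions 3-4-5-2-1, expanding outward from the peak — single-peaked.
Faction 2 (peak Epsilon at position 3): ranking walks positions 3-2-4-5-1, expanding outward from the peak — single-peaked.
Faction 3 (peak Gamma at position 5): ranking walks positions 5-4-3-2-1, expanding outward from the peak — single-peaked.
Faction 4: ranking walks positions 1-3-4-2-5; Epsilon is ranked above Eta even though Eta lies between Epsilon and the peak Delta on the axis — preferences dip and rise again. Not single-peaked.
Faction 5: ranking walks positions 2-1-4-3-5; Theta is ranked above Epsilon even though Epsilon lies between Theta and the peak Eta on the axis — preferences dip and rise again. Not single-peaked.
Faction 6 (peak Epsilon at position 3): ranking walks positions 3-4-2-5-1, expanding outward from the peak — single-peaked.
Faction 7 (peak Eta at position 2): ranking walks positions 2-3-1-4-5, expanding outward from the peak — single-peaked.
Faction 8 (peak Theta at position 4): ranking walks positions 4-3-5-2-1, expanding outward from the peak — single-peaked.
Faction 9 (peak Eta at position 2): ranking walks positions 2-1-3-4-5, expanding outward from the peak — single-peaked.
Faction 4 violates single-peakedness, so the profile is not single-peaked on this axis.

no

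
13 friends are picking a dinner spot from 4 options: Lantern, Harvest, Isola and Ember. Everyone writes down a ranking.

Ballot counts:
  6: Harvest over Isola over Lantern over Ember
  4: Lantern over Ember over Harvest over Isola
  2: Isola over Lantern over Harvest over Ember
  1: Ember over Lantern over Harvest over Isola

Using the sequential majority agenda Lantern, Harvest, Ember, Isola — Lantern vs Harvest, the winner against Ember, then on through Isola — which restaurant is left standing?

Isola

Round 1: Lantern vs Harvest — 7–6, Lantern advances.
Round 2: Lantern vs Ember — 12–1, Lantern advances.
Round 3: Lantern vs Isola — 5–8, Isola advances.
The agenda winner is Isola.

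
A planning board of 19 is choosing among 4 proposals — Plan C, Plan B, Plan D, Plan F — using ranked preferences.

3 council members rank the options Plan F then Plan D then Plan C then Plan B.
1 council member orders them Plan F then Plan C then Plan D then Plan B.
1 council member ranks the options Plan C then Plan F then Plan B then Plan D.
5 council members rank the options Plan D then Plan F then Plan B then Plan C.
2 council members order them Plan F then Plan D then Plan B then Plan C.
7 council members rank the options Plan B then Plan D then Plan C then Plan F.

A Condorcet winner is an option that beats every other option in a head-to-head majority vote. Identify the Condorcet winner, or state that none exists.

Plan D

Pairwise majorities:
Plan C vs Plan B: Plan C preferred on 3+1+1 = 5 ballots; Plan B wins 14–5.
Plan C vs Plan D: Plan C is ranked higher on 1+1 = 2 ballots, Plan D on 17. Plan D wins 17–2.
Plan C vs Plan F: Plan C is ranked higher on 1+7 = 8 ballots, Plan F on 11. Plan F wins 11–8.
Plan B vs Plan D: Plan B is ranked higher on 1+7 = 8 ballots, Plan D on 11. Plan D wins 11–8.
Plan B vs Plan F: Plan B is ranked higher on 7 ballots, Plan F on 12. Plan F wins 12–7.
Plan D vs Plan F: Plan D is ranked higher on 5+7 = 12 ballots, Plan F on 7. Plan D wins 12–7.
Plan D defeats every rival head-to-head and is the Condorcet winner.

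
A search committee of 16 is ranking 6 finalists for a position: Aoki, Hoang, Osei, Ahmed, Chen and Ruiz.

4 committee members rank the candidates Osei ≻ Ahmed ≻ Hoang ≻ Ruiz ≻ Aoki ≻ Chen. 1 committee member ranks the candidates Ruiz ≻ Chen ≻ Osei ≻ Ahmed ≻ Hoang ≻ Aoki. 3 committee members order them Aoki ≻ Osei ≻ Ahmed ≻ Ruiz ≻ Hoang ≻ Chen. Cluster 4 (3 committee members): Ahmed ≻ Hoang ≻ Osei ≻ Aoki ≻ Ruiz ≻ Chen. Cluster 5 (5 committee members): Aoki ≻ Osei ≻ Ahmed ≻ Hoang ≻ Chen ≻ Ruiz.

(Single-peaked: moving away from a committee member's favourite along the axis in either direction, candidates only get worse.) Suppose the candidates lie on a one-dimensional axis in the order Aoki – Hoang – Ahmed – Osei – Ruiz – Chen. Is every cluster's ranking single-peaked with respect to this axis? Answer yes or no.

Axis positions: Aoki=1, Hoang=2, Ahmed=3, Osei=4, Ruiz=5, Chen=6.
Cluster 1 (peak Osei at position 4): ranking walks positions 4-3-2-5-1-6, expanding outward from the peak — single-peaked.
Cluster 2 (peak Ruiz at position 5): ranking walks positions 5-6-4-3-2-1, expanding outward from the peak — single-peaked.
Cluster 3: ranking walks positions 1-4-3-5-2-6; Osei is ranked above Hoang even though Hoang lies between Osei and the peak Aoki on the axis — preferences dip and rise again. Not single-peaked.
Cluster 4 (peak Ahmed at position 3): ranking walks positions 3-2-4-1-5-6, expanding outward from the peak — single-peaked.
Cluster 5: ranking walks positions 1-4-3-2-6-5; Osei is ranked above Hoang even though Hoang lies between Osei and the peak Aoki on the axis — preferences dip and rise again. Not single-peaked.
Cluster 3 violates single-peakedness, so the profile is not single-peaked on this axis.

no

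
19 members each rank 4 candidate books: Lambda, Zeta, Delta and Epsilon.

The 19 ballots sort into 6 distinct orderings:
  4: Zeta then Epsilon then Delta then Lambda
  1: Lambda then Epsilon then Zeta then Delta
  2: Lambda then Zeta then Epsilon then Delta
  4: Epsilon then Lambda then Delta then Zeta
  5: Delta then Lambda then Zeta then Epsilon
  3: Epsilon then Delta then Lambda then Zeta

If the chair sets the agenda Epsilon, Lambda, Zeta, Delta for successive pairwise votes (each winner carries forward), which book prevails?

Round 1: Epsilon vs Lambda — 11–8, Epsilon advances.
Round 2: Epsilon vs Zeta — 8–11, Zeta advances.
Round 3: Zeta vs Delta — 7–12, Delta advances.
The agenda winner is Delta.

Delta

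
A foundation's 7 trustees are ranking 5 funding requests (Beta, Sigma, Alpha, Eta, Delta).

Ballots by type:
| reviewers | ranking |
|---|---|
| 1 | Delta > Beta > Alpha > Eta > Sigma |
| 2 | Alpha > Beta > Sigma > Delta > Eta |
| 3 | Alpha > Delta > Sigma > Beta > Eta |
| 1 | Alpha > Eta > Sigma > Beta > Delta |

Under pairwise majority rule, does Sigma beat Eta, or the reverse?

Sigma

Ballots ranking Sigma above Eta: 2 + 3 = 5.
Ballots ranking Eta above Sigma: 7 − 5 = 2.
Sigma wins the head-to-head 5–2.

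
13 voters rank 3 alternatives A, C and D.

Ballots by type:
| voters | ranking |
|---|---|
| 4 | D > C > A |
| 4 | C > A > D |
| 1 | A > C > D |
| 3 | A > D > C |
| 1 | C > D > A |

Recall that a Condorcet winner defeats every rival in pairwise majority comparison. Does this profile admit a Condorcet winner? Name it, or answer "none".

none

Check each pair by majority over 13 ballots:
A vs C: A preferred on 1+3 = 4 ballots; C wins 9–4.
A vs D: 4+1+3 = 8 for A, 5 for D — A by 8–5.
C vs D: C preferred on 4+1+1 = 6 ballots; D wins 7–6.
Every alternative loses at least once (A loses to C; C loses to D; D loses to A). The majority relation contains the cycle A beats D beats C beats A, so there is no Condorcet winner.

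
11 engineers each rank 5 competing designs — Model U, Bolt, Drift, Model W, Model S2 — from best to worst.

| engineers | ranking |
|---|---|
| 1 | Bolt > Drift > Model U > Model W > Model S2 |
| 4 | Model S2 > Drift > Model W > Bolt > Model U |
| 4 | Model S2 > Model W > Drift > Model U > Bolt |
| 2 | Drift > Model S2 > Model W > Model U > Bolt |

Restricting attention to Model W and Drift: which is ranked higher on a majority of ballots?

Ballots ranking Model W above Drift: 4.
Ballots ranking Drift above Model W: 11 − 4 = 7.
Drift wins the head-to-head 7–4.

Drift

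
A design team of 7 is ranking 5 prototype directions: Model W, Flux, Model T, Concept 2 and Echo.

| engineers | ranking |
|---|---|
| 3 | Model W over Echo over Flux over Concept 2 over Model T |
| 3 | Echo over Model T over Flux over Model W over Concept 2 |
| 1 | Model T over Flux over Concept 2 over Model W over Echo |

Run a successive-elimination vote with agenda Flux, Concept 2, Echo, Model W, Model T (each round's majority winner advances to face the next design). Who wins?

Model T

Round 1: Flux vs Concept 2 — 7–0, Flux advances.
Round 2: Flux vs Echo — 1–6, Echo advances.
Round 3: Echo vs Model W — 3–4, Model W advances.
Round 4: Model W vs Model T — 3–4, Model T advances.
Model T survives the agenda.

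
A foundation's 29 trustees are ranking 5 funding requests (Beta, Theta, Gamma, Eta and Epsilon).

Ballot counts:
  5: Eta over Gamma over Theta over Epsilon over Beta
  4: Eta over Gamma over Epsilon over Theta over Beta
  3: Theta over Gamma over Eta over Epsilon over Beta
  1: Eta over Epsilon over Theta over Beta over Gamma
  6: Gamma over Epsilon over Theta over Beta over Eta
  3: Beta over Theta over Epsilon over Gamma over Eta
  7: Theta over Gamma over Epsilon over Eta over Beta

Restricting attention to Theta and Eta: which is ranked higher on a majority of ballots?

Ballots ranking Theta above Eta: 3 + 6 + 3 + 7 = 19.
Ballots ranking Eta above Theta: 29 − 19 = 10.
Theta wins the head-to-head 19–10.

Theta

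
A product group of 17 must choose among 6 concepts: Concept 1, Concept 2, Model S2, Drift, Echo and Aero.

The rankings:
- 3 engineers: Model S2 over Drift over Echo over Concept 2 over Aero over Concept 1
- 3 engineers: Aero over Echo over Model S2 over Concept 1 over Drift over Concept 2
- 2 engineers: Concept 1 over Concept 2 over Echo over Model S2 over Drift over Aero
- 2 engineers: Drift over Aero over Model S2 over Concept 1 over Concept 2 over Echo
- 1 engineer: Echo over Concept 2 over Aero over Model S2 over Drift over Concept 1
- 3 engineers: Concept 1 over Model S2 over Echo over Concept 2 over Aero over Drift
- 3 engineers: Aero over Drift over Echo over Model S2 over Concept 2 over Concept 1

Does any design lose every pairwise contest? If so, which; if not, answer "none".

none

Head-to-head results (17 engineers):
Concept 1 vs Concept 2: Concept 1 preferred on 3+2+2+3 = 10 ballots; Concept 1 wins 10–7.
Concept 1 vs Model S2: 5 to 12, Model S2.
Concept 1 vs Drift: 8 to 9, Drift.
Concept 1–Echo: Echo 10–7.
Concept 1 vs Aero: 2+3 = 5 for Concept 1, 12 for Aero — Aero by 12–5.
Concept 2 vs Model S2: Model S2, 14–3.
Concept 2 vs Drift: 6 to 11, Drift.
Concept 2 vs Echo: 2+2 = 4 for Concept 2, 13 for Echo — Echo by 13–4.
Concept 2 vs Aero: Concept 2 wins 9–8.
Model S2 vs Drift: 3+3+2+1+3 = 12 for Model S2, 5 for Drift — Model S2 by 12–5.
Model S2–Echo: Echo 9–8.
Model S2 vs Aero: 3+2+3 = 8 for Model S2, 9 for Aero — Aero by 9–8.
Drift–Echo: Echo 9–8.
Drift vs Aero: 7 to 10, Aero.
Echo vs Aero: 3+2+1+3 = 9 for Echo, 8 for Aero — Echo by 9–8.
No design is winless: Concept 1 beats Concept 2; Concept 2 beats Aero; Model S2 beats Concept 1; Drift beats Concept 1; Echo beats Concept 1; Aero beats Concept 1. There is no Condorcet loser.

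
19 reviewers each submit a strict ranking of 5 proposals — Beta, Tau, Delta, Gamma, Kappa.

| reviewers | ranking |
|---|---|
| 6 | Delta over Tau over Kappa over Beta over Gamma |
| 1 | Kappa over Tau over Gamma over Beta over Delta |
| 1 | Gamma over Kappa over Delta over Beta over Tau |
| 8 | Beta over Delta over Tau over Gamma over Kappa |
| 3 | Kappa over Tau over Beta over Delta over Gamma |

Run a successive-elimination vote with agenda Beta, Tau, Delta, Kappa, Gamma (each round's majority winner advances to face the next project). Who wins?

Delta

Round 1: Beta vs Tau — 9–10, Tau advances.
Round 2: Tau vs Delta — 4–15, Delta advances.
Round 3: Delta vs Kappa — 14–5, Delta advances.
Round 4: Delta vs Gamma — 17–2, Delta advances.
Delta survives the agenda.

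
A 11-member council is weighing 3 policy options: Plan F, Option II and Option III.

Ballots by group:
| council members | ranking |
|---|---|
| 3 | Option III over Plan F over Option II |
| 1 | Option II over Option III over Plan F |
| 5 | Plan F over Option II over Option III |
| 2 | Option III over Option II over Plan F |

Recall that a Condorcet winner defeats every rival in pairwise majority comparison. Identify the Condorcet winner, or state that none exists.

Head-to-head results (11 council members):
Plan F vs Option II: Plan F, 8–3.
Plan F–Option III: Option III 6–5.
Option II vs Option III: Option II wins 6–5.
Each option drops at least one matchup (Plan F loses to Option III; Option II loses to Plan F; Option III loses to Option II); the cycle Plan F beats Option II beats Option III beats Plan F rules out a Condorcet winner.

none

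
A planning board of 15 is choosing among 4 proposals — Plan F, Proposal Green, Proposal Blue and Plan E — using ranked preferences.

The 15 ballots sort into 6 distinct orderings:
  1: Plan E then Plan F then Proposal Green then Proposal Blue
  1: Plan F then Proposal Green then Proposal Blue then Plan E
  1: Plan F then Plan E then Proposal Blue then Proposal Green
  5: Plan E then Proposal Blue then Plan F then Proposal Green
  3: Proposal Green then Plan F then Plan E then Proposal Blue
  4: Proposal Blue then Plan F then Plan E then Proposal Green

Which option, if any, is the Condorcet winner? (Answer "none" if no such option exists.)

Check each pair by majority over 15 ballots:
Plan F vs Proposal Green: 12 to 3, Plan F.
Plan F vs Proposal Blue: 6 to 9, Proposal Blue.
Plan F vs Plan E: 1+1+3+4 = 9 for Plan F, 6 for Plan E — Plan F by 9–6.
Proposal Green–Proposal Blue: Proposal Blue 10–5.
Proposal Green vs Plan E: 4 to 11, Plan E.
Proposal Blue vs Plan E: 5 to 10, Plan E.
No option is unbeaten: Plan F loses to Proposal Blue; Proposal Green loses to Plan F; Proposal Blue loses to Plan E; Plan E loses to Plan F. In particular Plan F > Plan E > Proposal Blue > Plan F is a majority cycle — no Condorcet winner exists.

none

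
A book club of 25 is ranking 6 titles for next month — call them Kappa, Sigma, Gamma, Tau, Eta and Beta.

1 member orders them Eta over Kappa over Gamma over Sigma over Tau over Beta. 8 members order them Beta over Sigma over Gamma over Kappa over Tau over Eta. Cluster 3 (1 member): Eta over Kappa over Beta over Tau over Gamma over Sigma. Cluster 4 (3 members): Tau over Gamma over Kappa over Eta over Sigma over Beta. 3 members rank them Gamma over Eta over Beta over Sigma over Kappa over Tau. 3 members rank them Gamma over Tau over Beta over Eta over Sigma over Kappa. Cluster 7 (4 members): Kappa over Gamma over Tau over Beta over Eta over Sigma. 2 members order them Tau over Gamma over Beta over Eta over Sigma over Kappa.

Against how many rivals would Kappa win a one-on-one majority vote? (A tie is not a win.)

Kappa against each rival (25 members):
Kappa vs Sigma: Sigma wins 16–9.
Kappa–Gamma: Gamma 19–6.
Kappa vs Tau: Kappa is ranked higher on 1+8+1+3+4 = 17 ballots, Tau on 8. Kappa wins 17–8.
Kappa vs Eta: Kappa wins 15–10.
Kappa vs Beta: Kappa is ranked higher on 1+1+3+4 = 9 ballots, Beta on 16. Beta wins 16–9.
Kappa beats Tau, Eta; loses to Sigma, Gamma, Beta — 2 pairwise wins.

2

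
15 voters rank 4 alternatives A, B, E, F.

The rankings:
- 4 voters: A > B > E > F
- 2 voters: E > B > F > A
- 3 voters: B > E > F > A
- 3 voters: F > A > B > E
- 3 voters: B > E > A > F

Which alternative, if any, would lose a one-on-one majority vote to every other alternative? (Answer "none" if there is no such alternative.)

A

Head-to-head results (15 voters):
A vs B: B, 8–7.
A vs E: A is ranked higher on 4+3 = 7 ballots, E on 8. E wins 8–7.
A vs F: A is ranked higher on 4+3 = 7 ballots, F on 8. F wins 8–7.
B vs E: B is ranked higher on 4+3+3+3 = 13 ballots, E on 2. B wins 13–2.
B vs F: B preferred on 4+2+3+3 = 12 ballots; B wins 12–3.
E vs F: E is ranked higher on 4+2+3+3 = 12 ballots, F on 3. E wins 12–3.
A is beaten in every head-to-head and is the Condorcet loser.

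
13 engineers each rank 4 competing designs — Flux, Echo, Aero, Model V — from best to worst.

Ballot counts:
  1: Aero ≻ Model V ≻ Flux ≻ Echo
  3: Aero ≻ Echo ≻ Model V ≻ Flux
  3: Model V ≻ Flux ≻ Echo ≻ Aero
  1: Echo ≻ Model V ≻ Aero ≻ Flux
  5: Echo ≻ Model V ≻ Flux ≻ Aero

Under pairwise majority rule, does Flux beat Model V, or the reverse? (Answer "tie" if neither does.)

Model V

No ballot ranks Flux above Model V: 0.
Ballots ranking Model V above Flux: 13 − 0 = 13.
Model V wins the head-to-head 13–0.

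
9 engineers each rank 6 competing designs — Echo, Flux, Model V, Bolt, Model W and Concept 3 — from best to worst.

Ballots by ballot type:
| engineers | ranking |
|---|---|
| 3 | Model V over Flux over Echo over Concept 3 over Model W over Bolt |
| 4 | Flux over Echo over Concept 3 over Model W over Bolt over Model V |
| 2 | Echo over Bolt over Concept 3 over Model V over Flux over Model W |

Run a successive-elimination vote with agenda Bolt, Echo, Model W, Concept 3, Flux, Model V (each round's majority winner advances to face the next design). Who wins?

Round 1: Bolt vs Echo — 0–9, Echo advances.
Round 2: Echo vs Model W — 9–0, Echo advances.
Round 3: Echo vs Concept 3 — 9–0, Echo advances.
Round 4: Echo vs Flux — 2–7, Flux advances.
Round 5: Flux vs Model V — 4–5, Model V advances.
The agenda winner is Model V.

Model V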